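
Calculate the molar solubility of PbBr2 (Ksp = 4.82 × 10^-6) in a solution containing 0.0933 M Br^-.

s = 5.54 x 10^-4 M

PbBr2(s) ⇌ Pb^2+(aq) + 2 Br^-(aq)
Ksp = [Pb^2+][Br^-]^2
Let s = moles of PbBr2 that dissolve per litre. [Pb^2+] = s, [Br^-] = 0.0933 + 2s ≈ 0.0933 (since the Br^- already present dominates).
Ksp ≈ s × (0.0933)^2
s = 5.54 × 10^-4 M
Check: 2s = 1.1 × 10^-3 ≪ 0.0933, so the approximation is valid.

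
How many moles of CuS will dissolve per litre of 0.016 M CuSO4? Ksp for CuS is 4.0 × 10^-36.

CuS(s) <=> Cu^2+ + S^2-
Ksp = [Cu^2+][S^2-]
Let s = moles of CuS that dissolve per litre. [Cu^2+] = 0.016 + s ≈ 0.016, [S^2-] = s (since Cu^2+ from CuSO4 dominates).
Ksp ≈ 0.016 × s
s = 2.5 × 10^-34 M
Check: s = 2.5 x 10^-34 ≪ 0.016, so the approximation is valid.

s = 2.5 × 10^-34 M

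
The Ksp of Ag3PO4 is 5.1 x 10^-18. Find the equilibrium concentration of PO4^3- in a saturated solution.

Ag3PO4(s) ⇌ 3 Ag^+(aq) + PO4^3-(aq)
Ksp = [Ag^+]^3[PO4^3-]
With molar solubility s: [Ag^+] = 3s, [PO4^3-] = s.
Substituting: Ksp = (3s)^3s = 27s^4
s^4 = 5.1 x 10^-18 / 27, so s = 2.08 × 10^-5 M
[PO4^3-] = s = 2.1 × 10^-5 M

[PO4^3-] ≈ 2.1 x 10^-5 M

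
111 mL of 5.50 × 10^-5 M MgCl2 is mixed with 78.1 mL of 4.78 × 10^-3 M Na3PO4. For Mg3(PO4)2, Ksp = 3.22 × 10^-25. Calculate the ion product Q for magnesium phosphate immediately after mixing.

Total volume = 111 + 78.1 = 189.1 mL.
[Mg^2+] = 5.50 x 10^-5 × (111/189.1) = 3.228 × 10^-5 M
[PO4^3-] = 4.78 × 10^-3 × (78.1/189.1) = 1.974 × 10^-3 M
Mg3(PO4)2(s) ⇌ 3 Mg^2+ + 2 PO4^3-, so Q = [Mg^2+]^3[PO4^3-]^2
Q = (3.228 × 10^-5)^3(1.974 × 10^-3)^2 = 1.31 × 10^-19
Q > Ksp, so Mg3(PO4)2 will precipitate.

Q = 1.31 × 10^-19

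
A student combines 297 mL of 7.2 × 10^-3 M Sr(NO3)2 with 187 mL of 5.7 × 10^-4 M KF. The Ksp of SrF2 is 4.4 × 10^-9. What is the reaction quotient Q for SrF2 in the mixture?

Q = 2.1 × 10^-10

Total volume = 297 + 187 = 484 mL.
[Sr^2+] = 7.2 × 10^-3 × (297/484) = 4.42 x 10^-3 M
[F^-] = 5.7 x 10^-4 × (187/484) = 2.20 × 10^-4 M
SrF2(s) ⇌ Sr^2+ + 2 F^-, so Q = [Sr^2+][F^-]^2
Q = (4.42 × 10^-3)(2.20 x 10^-4)^2 = 2.1 × 10^-10
Q < Ksp, so no precipitate of SrF2 forms.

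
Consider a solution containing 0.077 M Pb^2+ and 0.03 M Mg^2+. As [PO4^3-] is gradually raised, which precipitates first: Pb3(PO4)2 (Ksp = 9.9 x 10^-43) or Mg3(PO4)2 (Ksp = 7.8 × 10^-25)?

Each salt begins to precipitate when Q = Ksp, i.e. when [PO4^3-] reaches its threshold.
For Pb3(PO4)2: 9.9 x 10^-43 = (0.077)^3 × [PO4^3-]^2  ⇒  [PO4^3-] = 4.7 × 10^-20 M.
For Mg3(PO4)2: 7.8 × 10^-25 = (0.03)^3 × [PO4^3-]^2  ⇒  [PO4^3-] = 1.7 × 10^-10 M.
The salt with the lower threshold [PO4^3-] precipitates first: Pb3(PO4)2.

Pb3(PO4)2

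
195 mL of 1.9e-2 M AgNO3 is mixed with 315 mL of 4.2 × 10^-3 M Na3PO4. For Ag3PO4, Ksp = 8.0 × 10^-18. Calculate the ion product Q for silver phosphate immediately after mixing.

Q ≈ 9.9 × 10^-10

Total volume = 195 + 315 = 510 mL.
[Ag^+] = 1.9 × 10^-2 × (195/510) = 7.26 x 10^-3 M
[PO4^3-] = 4.2 × 10^-3 × (315/510) = 2.59 x 10^-3 M
Ag3PO4(s) ⇌ 3 Ag^+(aq) + PO4^3-(aq), so Q = [Ag^+]^3[PO4^3-]
Q = (7.26 × 10^-3)^3(2.59 × 10^-3) = 9.9 x 10^-10
Q > Ksp, so Ag3PO4 will precipitate.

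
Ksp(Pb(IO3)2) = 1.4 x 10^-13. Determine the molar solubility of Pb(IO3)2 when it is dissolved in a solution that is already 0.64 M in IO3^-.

Pb(IO3)2(s) ⇌ Pb^2+(aq) + 2 IO3^-(aq)
Ksp = [Pb^2+][IO3^-]^2
Let s be the molar solubility in this solution. [Pb^2+] = s, [IO3^-] = 0.64 + 2s ≈ 0.64 (common-ion effect: IO3^- is already 0.64 M).
Ksp ≈ s × (0.64)^2
s = 3.4 x 10^-13 M
Check: 2s = 6.8 × 10^-13 ≪ 0.64, so the approximation is valid.

s = 3.4 × 10^-13 M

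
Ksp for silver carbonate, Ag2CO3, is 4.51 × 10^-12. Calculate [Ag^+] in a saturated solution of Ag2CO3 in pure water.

Ag2CO3(s) <=> 2 Ag^+ + CO3^2-
Ksp = [Ag^+]^2[CO3^2-]
For each mole of Ag2CO3 that dissolves: [Ag^+] = 2s, [CO3^2-] = s.
Substituting: Ksp = (2s)^2s = 4s^3
Solving, s = (4.51 × 10^-12/4)^(1/3) = 1.041 x 10^-4 M
[Ag^+] = 2s = 2.08 x 10^-4 M

2.08 × 10^-4 M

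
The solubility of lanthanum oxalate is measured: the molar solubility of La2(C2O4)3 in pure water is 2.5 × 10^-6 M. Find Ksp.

La2(C2O4)3(s) ⇌ 2 La^3+ + 3 C2O4^2-
For each mole of La2(C2O4)3 that dissolves: [La^3+] = 2s, [C2O4^2-] = 3s.
Ksp = [La^3+]^2[C2O4^2-]^3
So Ksp = (2s)^2 × (3s)^3 = 108s^5
Ksp = 108 × (2.5 × 10^-6)^5 = 1.1 × 10^-26

Ksp = 1.1 x 10^-26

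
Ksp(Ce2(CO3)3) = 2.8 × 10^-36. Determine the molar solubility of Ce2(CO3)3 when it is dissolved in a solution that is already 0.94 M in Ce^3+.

4.9e-13 M

Ce2(CO3)3(s) ⇌ 2 Ce^3+(aq) + 3 CO3^2-(aq)
Ksp = [Ce^3+]^2[CO3^2-]^3
Let s = moles of Ce2(CO3)3 that dissolve per litre. [Ce^3+] = 0.94 + 2s ≈ 0.94, [CO3^2-] = 3s (common-ion effect: Ce^3+ is already 0.94 M).
Ksp ≈ (0.94)^2 × (3s)^3
s = 4.9 × 10^-13 M
Check: 2s = 9.8 × 10^-13 ≪ 0.94, so the approximation is valid.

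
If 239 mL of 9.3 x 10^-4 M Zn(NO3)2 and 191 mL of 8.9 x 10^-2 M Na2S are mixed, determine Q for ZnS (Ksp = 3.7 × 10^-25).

Total volume = 239 + 191 = 430 mL.
[Zn^2+] = 9.3 × 10^-4 × (239/430) = 5.17 × 10^-4 M
[S^2-] = 8.9 × 10^-2 × (191/430) = 3.95 × 10^-2 M
ZnS(s) <=> Zn^2+(aq) + S^2-(aq), so Q = [Zn^2+][S^2-]
Q = (5.17 x 10^-4)(3.95 x 10^-2) = 2.0 × 10^-5
Q > Ksp, so ZnS will precipitate.

Q = 2.0 x 10^-5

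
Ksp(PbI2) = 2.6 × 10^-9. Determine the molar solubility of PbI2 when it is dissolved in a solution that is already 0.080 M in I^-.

4.1e-7 M

PbI2(s) ⇌ Pb^2+ + 2 I^-
Ksp = [Pb^2+][I^-]^2
Let s = moles of PbI2 that dissolve per litre. [Pb^2+] = s, [I^-] = 0.080 + 2s ≈ 0.080 (since the I^- already present dominates).
Ksp ≈ s × (0.080)^2
s = 4.1 x 10^-7 M
Check: 2s = 8.1 x 10^-7 ≪ 0.080, so the approximation is valid.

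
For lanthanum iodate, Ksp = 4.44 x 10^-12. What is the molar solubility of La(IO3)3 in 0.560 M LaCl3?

s = 6.65e-5 M

La(IO3)3(s) ⇌ La^3+(aq) + 3 IO3^-(aq)
Ksp = [La^3+][IO3^-]^3
Let s be the molar solubility in this solution. [La^3+] = 0.560 + s ≈ 0.560, [IO3^-] = 3s (common-ion effect: La^3+ is already 0.560 M).
Ksp ≈ 0.560 × (3s)^3
s = 6.65 × 10^-5 M
Check: s = 6.6 × 10^-5 ≪ 0.560, so the approximation is valid.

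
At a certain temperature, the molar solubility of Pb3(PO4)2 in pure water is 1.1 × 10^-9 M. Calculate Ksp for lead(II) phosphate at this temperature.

Pb3(PO4)2(s) <=> 3 Pb^2+(aq) + 2 PO4^3-(aq)
For each mole of Pb3(PO4)2 that dissolves: [Pb^2+] = 3s, [PO4^3-] = 2s.
Ksp = [Pb^2+]^3[PO4^3-]^2
So Ksp = (3s)^3 × (2s)^2 = 108s^5
With s = 1.1 x 10^-9: Ksp = 1.7 × 10^-43

1.7 x 10^-43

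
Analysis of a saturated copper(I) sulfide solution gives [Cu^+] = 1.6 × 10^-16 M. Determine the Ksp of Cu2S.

Cu2S(s) <=> 2 Cu^+ + S^2-
Stoichiometry gives [S^2-] = (1/2)[Cu^+] = 8.00 × 10^-17 M.
Ksp = [Cu^+]^2[S^2-]
Ksp = (1.6 × 10^-16)^2 × 8.00 × 10^-17 = 2.0 x 10^-48

Ksp ≈ 2.0e-48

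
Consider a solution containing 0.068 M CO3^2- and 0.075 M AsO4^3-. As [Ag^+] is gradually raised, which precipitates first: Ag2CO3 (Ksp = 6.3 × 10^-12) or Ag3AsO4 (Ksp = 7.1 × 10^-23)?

Ag3AsO4

Precipitation of each salt starts when its ion product equals its Ksp.
For Ag2CO3: 6.3 × 10^-12 = 0.068 × [Ag^+]^2  ⇒  [Ag^+] = 9.6 × 10^-6 M.
For Ag3AsO4: 7.1 × 10^-23 = 0.075 × [Ag^+]^3  ⇒  [Ag^+] = 9.8 x 10^-8 M.
The salt with the lower threshold [Ag^+] precipitates first: Ag3AsO4.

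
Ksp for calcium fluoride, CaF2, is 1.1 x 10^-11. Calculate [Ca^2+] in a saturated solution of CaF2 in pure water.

CaF2(s) ⇌ Ca^2+ + 2 F^-
Ksp = [Ca^2+][F^-]^2
Let s = molar solubility. Then [Ca^2+] = s and [F^-] = 2s.
Ksp = s(2s)^2 = 4s^3
Solving, s = (1.1 x 10^-11/4)^(1/3) = 1.40 x 10^-4 M
[Ca^2+] = s = 1.4 × 10^-4 M

[Ca^2+] ≈ 1.4e-4 M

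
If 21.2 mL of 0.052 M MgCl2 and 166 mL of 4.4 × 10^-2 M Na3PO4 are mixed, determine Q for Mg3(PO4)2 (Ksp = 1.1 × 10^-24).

Total volume = 21.2 + 166 = 187.2 mL.
[Mg^2+] = 5.2 × 10^-2 × (21.2/187.2) = 5.89 × 10^-3 M
[PO4^3-] = 4.4 × 10^-2 × (166/187.2) = 3.90 × 10^-2 M
Mg3(PO4)2(s) ⇌ 3 Mg^2+(aq) + 2 PO4^3-(aq), so Q = [Mg^2+]^3[PO4^3-]^2
Q = (5.89 × 10^-3)^3(3.90 x 10^-2)^2 = 3.1 x 10^-10
Q > Ksp, so Mg3(PO4)2 will precipitate.

Q ≈ 3.1 x 10^-10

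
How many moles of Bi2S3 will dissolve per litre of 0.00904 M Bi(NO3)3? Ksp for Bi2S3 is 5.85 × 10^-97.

Bi2S3(s) ⇌ 2 Bi^3+(aq) + 3 S^2-(aq)
Ksp = [Bi^3+]^2[S^2-]^3
Let s be the molar solubility in this solution. [Bi^3+] = 0.00904 + 2s ≈ 0.00904, [S^2-] = 3s (common-ion effect: Bi^3+ is already 0.00904 M).
Ksp ≈ (0.00904)^2 × (3s)^3
s = 6.42 × 10^-32 M
Check: 2s = 1.3 x 10^-31 ≪ 0.00904, so the approximation is valid.

s ≈ 6.42 x 10^-32 M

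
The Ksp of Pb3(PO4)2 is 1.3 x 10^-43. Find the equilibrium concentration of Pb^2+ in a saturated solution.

[Pb^2+] = 3.1 × 10^-9 M

Pb3(PO4)2(s) ⇌ 3 Pb^2+(aq) + 2 PO4^3-(aq)
Ksp = [Pb^2+]^3[PO4^3-]^2
For each mole of Pb3(PO4)2 that dissolves: [Pb^2+] = 3s, [PO4^3-] = 2s.
So Ksp = (3s)^3 × (2s)^2 = 108s^5
s^5 = 1.3 x 10^-43 / 108, so s = 1.04 × 10^-9 M
[Pb^2+] = 3s = 3.1 × 10^-9 M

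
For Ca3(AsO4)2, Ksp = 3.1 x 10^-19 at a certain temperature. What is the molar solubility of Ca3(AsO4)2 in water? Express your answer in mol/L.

Ca3(AsO4)2(s) ⇌ 3 Ca^2+(aq) + 2 AsO4^3-(aq)
Ksp = [Ca^2+]^3[AsO4^3-]^2
Let s = molar solubility. Then [Ca^2+] = 3s and [AsO4^3-] = 2s.
So Ksp = (3s)^3 × (2s)^2 = 108s^5
Solving, s = (3.1 x 10^-19/108)^(1/5) = 7.8 × 10^-5 M

s = 7.8e-5 M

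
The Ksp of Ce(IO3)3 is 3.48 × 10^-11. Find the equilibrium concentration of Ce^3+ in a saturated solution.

1.07 x 10^-3 M

Ce(IO3)3(s) <=> Ce^3+(aq) + 3 IO3^-(aq)
Ksp = [Ce^3+][IO3^-]^3
If s mol/L of Ce(IO3)3 dissolves, [Ce^3+] = s and [IO3^-] = 3s.
So Ksp = s × (3s)^3 = 27s^4
Solving, s = (3.48 × 10^-11/27)^(1/4) = 1.066 × 10^-3 M
[Ce^3+] = s = 1.07 × 10^-3 M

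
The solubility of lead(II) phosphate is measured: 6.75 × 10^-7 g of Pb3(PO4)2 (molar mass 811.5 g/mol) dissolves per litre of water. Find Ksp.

Ksp = 4.30e-44

Molar solubility s = (6.75 × 10^-7 g/L) / (811.5 g/mol) = 8.318 × 10^-10 M.
Pb3(PO4)2(s) <=> 3 Pb^2+ + 2 PO4^3-
For each mole of Pb3(PO4)2 that dissolves: [Pb^2+] = 3s, [PO4^3-] = 2s.
Ksp = [Pb^2+]^3[PO4^3-]^2
Substituting: Ksp = (3s)^3(2s)^2 = 108s^5
With s = 8.318 × 10^-10: Ksp = 4.30 x 10^-44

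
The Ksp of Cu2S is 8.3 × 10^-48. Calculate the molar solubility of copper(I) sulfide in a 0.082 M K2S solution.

s = 5.0 x 10^-24 M

Cu2S(s) <=> 2 Cu^+(aq) + S^2-(aq)
Ksp = [Cu^+]^2[S^2-]
Let s = moles of Cu2S that dissolve per litre. [Cu^+] = 2s, [S^2-] = 0.082 + s ≈ 0.082 (Ksp is small, so little additional dissolves).
Ksp ≈ (2s)^2 × 0.082
s = 5.0 × 10^-24 M
Check: s = 5.0 × 10^-24 ≪ 0.082, so the approximation is valid.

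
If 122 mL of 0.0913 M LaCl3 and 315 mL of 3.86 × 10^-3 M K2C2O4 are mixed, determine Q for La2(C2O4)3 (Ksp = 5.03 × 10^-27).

Total volume = 122 + 315 = 437 mL.
[La^3+] = 9.13 × 10^-2 × (122/437) = 2.549 × 10^-2 M
[C2O4^2-] = 3.86 × 10^-3 × (315/437) = 2.782 x 10^-3 M
La2(C2O4)3(s) ⇌ 2 La^3+(aq) + 3 C2O4^2-(aq), so Q = [La^3+]^2[C2O4^2-]^3
Q = (2.549 x 10^-2)^2(2.782 × 10^-3)^3 = 1.40 x 10^-11
Q > Ksp, so La2(C2O4)3 will precipitate.

Q ≈ 1.40 × 10^-11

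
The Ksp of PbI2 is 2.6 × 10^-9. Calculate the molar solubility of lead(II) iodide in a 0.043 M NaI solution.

1.4 x 10^-6 M

PbI2(s) ⇌ Pb^2+ + 2 I^-
Ksp = [Pb^2+][I^-]^2
Let s = moles of PbI2 that dissolve per litre. [Pb^2+] = s, [I^-] = 0.043 + 2s ≈ 0.043 (Ksp is small, so little additional dissolves).
Ksp ≈ s × (0.043)^2
s = 1.4 × 10^-6 M
Check: 2s = 2.8 × 10^-6 ≪ 0.043, so the approximation is valid.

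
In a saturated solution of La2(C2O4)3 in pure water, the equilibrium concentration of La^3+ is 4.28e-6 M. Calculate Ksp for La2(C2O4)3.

4.85e-27

La2(C2O4)3(s) ⇌ 2 La^3+ + 3 C2O4^2-
Stoichiometry gives [C2O4^2-] = (3/2)[La^3+] = 6.420 × 10^-6 M.
Ksp = [La^3+]^2[C2O4^2-]^3
Ksp = (4.28 × 10^-6)^2 × (6.420 × 10^-6)^3 = 4.85 × 10^-27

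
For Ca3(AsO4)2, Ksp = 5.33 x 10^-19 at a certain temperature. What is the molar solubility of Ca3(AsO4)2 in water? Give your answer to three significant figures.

Ca3(AsO4)2(s) ⇌ 3 Ca^2+ + 2 AsO4^3-
Ksp = [Ca^2+]^3[AsO4^3-]^2
With molar solubility s: [Ca^2+] = 3s, [AsO4^3-] = 2s.
So Ksp = (3s)^3 × (2s)^2 = 108s^5
Solving, s = (5.33 x 10^-19/108)^(1/5) = 8.68 x 10^-5 M

s ≈ 8.68e-5 M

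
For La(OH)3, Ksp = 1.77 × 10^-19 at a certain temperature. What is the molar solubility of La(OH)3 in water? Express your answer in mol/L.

s = 9.00 × 10^-6 M

La(OH)3(s) ⇌ La^3+(aq) + 3 OH^-(aq)
Ksp = [La^3+][OH^-]^3
With molar solubility s: [La^3+] = s, [OH^-] = 3s.
So Ksp = s × (3s)^3 = 27s^4
s = (1.77 × 10^-19 / 27)^(1/4) = 9.00 x 10^-6 M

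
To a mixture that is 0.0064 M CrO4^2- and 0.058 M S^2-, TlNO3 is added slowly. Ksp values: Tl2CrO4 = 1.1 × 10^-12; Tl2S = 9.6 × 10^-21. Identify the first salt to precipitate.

Tl2S

Each salt begins to precipitate when Q = Ksp, i.e. when [Tl^+] reaches its threshold.
For Tl2CrO4: 1.1 × 10^-12 = 0.0064 × [Tl^+]^2  ⇒  [Tl^+] = 1.3 × 10^-5 M.
For Tl2S: 9.6 × 10^-21 = 0.058 × [Tl^+]^2  ⇒  [Tl^+] = 4.1 × 10^-10 M.
The salt with the lower threshold [Tl^+] precipitates first: Tl2S.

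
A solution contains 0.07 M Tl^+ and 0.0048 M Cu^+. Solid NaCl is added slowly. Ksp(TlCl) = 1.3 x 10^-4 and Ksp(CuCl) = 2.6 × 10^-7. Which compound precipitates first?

CuCl

Each salt begins to precipitate when Q = Ksp, i.e. when [Cl^-] reaches its threshold.
For TlCl: 1.3 x 10^-4 = 0.07 × [Cl^-]  ⇒  [Cl^-] = 1.9 x 10^-3 M.
For CuCl: 2.6 × 10^-7 = 0.0048 × [Cl^-]  ⇒  [Cl^-] = 5.4 × 10^-5 M.
The salt with the lower threshold [Cl^-] precipitates first: CuCl.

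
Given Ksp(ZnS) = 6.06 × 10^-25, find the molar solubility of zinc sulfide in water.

s ≈ 7.78 x 10^-13 M

ZnS(s) <=> Zn^2+(aq) + S^2-(aq)
Ksp = [Zn^2+][S^2-]
For each mole of ZnS that dissolves: [Zn^2+] = s, [S^2-] = s.
Ksp = s × s = s^2
s = √(6.06 × 10^-25) = 7.78 x 10^-13 M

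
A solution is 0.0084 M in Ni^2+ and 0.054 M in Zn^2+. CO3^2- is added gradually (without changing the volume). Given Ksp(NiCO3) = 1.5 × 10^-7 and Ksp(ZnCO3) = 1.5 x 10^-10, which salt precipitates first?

ZnCO3

Precipitation of each salt starts when its ion product equals its Ksp.
For NiCO3: 1.5 × 10^-7 = 0.0084 × [CO3^2-]  ⇒  [CO3^2-] = 1.8 × 10^-5 M.
For ZnCO3: 1.5 x 10^-10 = 0.054 × [CO3^2-]  ⇒  [CO3^2-] = 2.8 × 10^-9 M.
The salt with the lower threshold [CO3^2-] precipitates first: ZnCO3.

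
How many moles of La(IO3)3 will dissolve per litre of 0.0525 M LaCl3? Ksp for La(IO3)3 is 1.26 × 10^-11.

La(IO3)3(s) ⇌ La^3+(aq) + 3 IO3^-(aq)
Ksp = [La^3+][IO3^-]^3
If s mol/L dissolves here, [La^3+] = 0.0525 + s ≈ 0.0525, [IO3^-] = 3s (Ksp is small, so little additional dissolves).
Ksp ≈ 0.0525 × (3s)^3
s = 2.07 × 10^-4 M
Check: s = 2.1 × 10^-4 ≪ 0.0525, so the approximation is valid.

s = 2.07e-4 M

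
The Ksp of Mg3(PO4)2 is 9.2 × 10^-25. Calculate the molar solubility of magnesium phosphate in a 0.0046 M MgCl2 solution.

Mg3(PO4)2(s) <=> 3 Mg^2+(aq) + 2 PO4^3-(aq)
Ksp = [Mg^2+]^3[PO4^3-]^2
Let s be the molar solubility in this solution. [Mg^2+] = 0.0046 + 3s ≈ 0.0046, [PO4^3-] = 2s (common-ion effect: Mg^2+ is already 0.0046 M).
Ksp ≈ (0.0046)^3 × (2s)^2
s = 1.5 × 10^-9 M
Check: 3s = 4.6 × 10^-9 ≪ 0.0046, so the approximation is valid.

s ≈ 1.5 x 10^-9 M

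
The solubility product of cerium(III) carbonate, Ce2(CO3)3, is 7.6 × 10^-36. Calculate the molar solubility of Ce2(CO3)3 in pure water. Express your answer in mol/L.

Ce2(CO3)3(s) ⇌ 2 Ce^3+ + 3 CO3^2-
Ksp = [Ce^3+]^2[CO3^2-]^3
With molar solubility s: [Ce^3+] = 2s, [CO3^2-] = 3s.
Substituting: Ksp = (2s)^2(3s)^3 = 108s^5
Solving, s = (7.6 × 10^-36/108)^(1/5) = 3.7 × 10^-8 M

s = 3.7 × 10^-8 M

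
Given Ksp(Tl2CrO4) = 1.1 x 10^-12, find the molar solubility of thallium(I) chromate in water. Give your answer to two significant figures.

Tl2CrO4(s) <=> 2 Tl^+ + CrO4^2-
Ksp = [Tl^+]^2[CrO4^2-]
With molar solubility s: [Tl^+] = 2s, [CrO4^2-] = s.
Substituting: Ksp = (2s)^2s = 4s^3
Solving, s = (1.1 x 10^-12/4)^(1/3) = 6.5 x 10^-5 M

s ≈ 6.5e-5 M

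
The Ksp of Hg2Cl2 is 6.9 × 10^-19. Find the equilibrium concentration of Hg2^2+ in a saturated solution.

[Hg2^2+] ≈ 5.6 × 10^-7 M

Hg2Cl2(s) ⇌ Hg2^2+(aq) + 2 Cl^-(aq)
Ksp = [Hg2^2+][Cl^-]^2
For each mole of Hg2Cl2 that dissolves: [Hg2^2+] = s, [Cl^-] = 2s.
So Ksp = s × (2s)^2 = 4s^3
s^3 = 6.9 × 10^-19 / 4, so s = 5.57 × 10^-7 M
[Hg2^2+] = s = 5.6 x 10^-7 M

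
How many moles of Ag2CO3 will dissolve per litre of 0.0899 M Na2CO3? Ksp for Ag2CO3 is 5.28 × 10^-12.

s ≈ 3.83 × 10^-6 M

Ag2CO3(s) <=> 2 Ag^+ + CO3^2-
Ksp = [Ag^+]^2[CO3^2-]
If s mol/L dissolves here, [Ag^+] = 2s, [CO3^2-] = 0.0899 + s ≈ 0.0899 (since CO3^2- from Na2CO3 dominates).
Ksp ≈ (2s)^2 × 0.0899
s = 3.83 × 10^-6 M
Check: s = 3.8 x 10^-6 ≪ 0.0899, so the approximation is valid.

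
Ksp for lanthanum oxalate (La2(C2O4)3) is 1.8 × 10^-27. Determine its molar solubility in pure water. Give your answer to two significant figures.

s = 1.8e-6 M

La2(C2O4)3(s) <=> 2 La^3+ + 3 C2O4^2-
Ksp = [La^3+]^2[C2O4^2-]^3
With molar solubility s: [La^3+] = 2s, [C2O4^2-] = 3s.
Substituting: Ksp = (2s)^2(3s)^3 = 108s^5
s^5 = 1.8 × 10^-27 / 108, so s = 1.8 x 10^-6 M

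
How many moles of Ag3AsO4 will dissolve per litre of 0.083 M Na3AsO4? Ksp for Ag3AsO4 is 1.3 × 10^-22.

s = 3.9e-8 M

Ag3AsO4(s) ⇌ 3 Ag^+ + AsO4^3-
Ksp = [Ag^+]^3[AsO4^3-]
Let s be the molar solubility in this solution. [Ag^+] = 3s, [AsO4^3-] = 0.083 + s ≈ 0.083 (common-ion effect: AsO4^3- is already 0.083 M).
Ksp ≈ (3s)^3 × 0.083
s = 3.9 × 10^-8 M
Check: s = 3.9 x 10^-8 ≪ 0.083, so the approximation is valid.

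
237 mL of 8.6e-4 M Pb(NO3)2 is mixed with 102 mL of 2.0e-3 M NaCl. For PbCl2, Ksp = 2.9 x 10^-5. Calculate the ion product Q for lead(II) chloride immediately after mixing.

Total volume = 237 + 102 = 339 mL.
[Pb^2+] = 8.6 x 10^-4 × (237/339) = 6.01 × 10^-4 M
[Cl^-] = 2.0 × 10^-3 × (102/339) = 6.02 × 10^-4 M
PbCl2(s) ⇌ Pb^2+ + 2 Cl^-, so Q = [Pb^2+][Cl^-]^2
Q = (6.01 × 10^-4)(6.02 × 10^-4)^2 = 2.2 × 10^-10
Q < Ksp, so no precipitate of PbCl2 forms.

2.2 x 10^-10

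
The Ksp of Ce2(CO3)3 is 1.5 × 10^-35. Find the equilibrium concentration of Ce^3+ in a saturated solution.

Ce2(CO3)3(s) ⇌ 2 Ce^3+ + 3 CO3^2-
Ksp = [Ce^3+]^2[CO3^2-]^3
If s mol/L of Ce2(CO3)3 dissolves, [Ce^3+] = 2s and [CO3^2-] = 3s.
Substituting: Ksp = (2s)^2(3s)^3 = 108s^5
s = (1.5 × 10^-35 / 108)^(1/5) = 4.25 x 10^-8 M
[Ce^3+] = 2s = 8.5 x 10^-8 M

8.5 × 10^-8 M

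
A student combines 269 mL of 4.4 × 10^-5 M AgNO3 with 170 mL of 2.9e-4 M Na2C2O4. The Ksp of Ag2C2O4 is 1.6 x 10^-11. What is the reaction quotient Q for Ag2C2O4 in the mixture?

Q = 8.2e-14

Total volume = 269 + 170 = 439 mL.
[Ag^+] = 4.4 × 10^-5 × (269/439) = 2.70 × 10^-5 M
[C2O4^2-] = 2.9 × 10^-4 × (170/439) = 1.12 × 10^-4 M
Ag2C2O4(s) ⇌ 2 Ag^+(aq) + C2O4^2-(aq), so Q = [Ag^+]^2[C2O4^2-]
Q = (2.70 x 10^-5)^2(1.12 x 10^-4) = 8.2 x 10^-14
Q < Ksp, so no precipitate of Ag2C2O4 forms.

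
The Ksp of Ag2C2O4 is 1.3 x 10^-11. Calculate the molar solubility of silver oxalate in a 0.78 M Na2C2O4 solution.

Ag2C2O4(s) ⇌ 2 Ag^+(aq) + C2O4^2-(aq)
Ksp = [Ag^+]^2[C2O4^2-]
Let s = moles of Ag2C2O4 that dissolve per litre. [Ag^+] = 2s, [C2O4^2-] = 0.78 + s ≈ 0.78 (Ksp is small, so little additional dissolves).
Ksp ≈ (2s)^2 × 0.78
s = 2.0 × 10^-6 M
Check: s = 2.0 x 10^-6 ≪ 0.78, so the approximation is valid.

2.0e-6 M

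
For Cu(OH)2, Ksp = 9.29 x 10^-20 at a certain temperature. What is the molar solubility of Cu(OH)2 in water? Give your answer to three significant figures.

Cu(OH)2(s) <=> Cu^2+(aq) + 2 OH^-(aq)
Ksp = [Cu^2+][OH^-]^2
If s mol/L of Cu(OH)2 dissolves, [Cu^2+] = s and [OH^-] = 2s.
Ksp = s(2s)^2 = 4s^3
Solving, s = (9.29 x 10^-20/4)^(1/3) = 2.85 × 10^-7 M

s = 2.85e-7 M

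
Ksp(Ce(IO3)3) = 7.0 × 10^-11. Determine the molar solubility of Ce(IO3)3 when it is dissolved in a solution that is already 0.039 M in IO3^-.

1.2 x 10^-6 M

Ce(IO3)3(s) ⇌ Ce^3+ + 3 IO3^-
Ksp = [Ce^3+][IO3^-]^3
Let s be the molar solubility in this solution. [Ce^3+] = s, [IO3^-] = 0.039 + 3s ≈ 0.039 (Ksp is small, so little additional dissolves).
Ksp ≈ s × (0.039)^3
s = 1.2 × 10^-6 M
Check: 3s = 3.5 × 10^-6 ≪ 0.039, so the approximation is valid.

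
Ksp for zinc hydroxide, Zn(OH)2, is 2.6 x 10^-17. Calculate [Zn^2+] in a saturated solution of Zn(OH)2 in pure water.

Zn(OH)2(s) ⇌ Zn^2+ + 2 OH^-
Ksp = [Zn^2+][OH^-]^2
For each mole of Zn(OH)2 that dissolves: [Zn^2+] = s, [OH^-] = 2s.
Substituting: Ksp = s(2s)^2 = 4s^3
Solving, s = (2.6 x 10^-17/4)^(1/3) = 1.87 × 10^-6 M
[Zn^2+] = s = 1.9 × 10^-6 M

1.9 x 10^-6 M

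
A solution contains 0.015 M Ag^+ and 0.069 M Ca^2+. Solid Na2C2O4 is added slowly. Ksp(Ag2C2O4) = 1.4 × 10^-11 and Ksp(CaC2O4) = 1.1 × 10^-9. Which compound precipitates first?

Each salt begins to precipitate when Q = Ksp, i.e. when [C2O4^2-] reaches its threshold.
For Ag2C2O4: 1.4 × 10^-11 = (0.015)^2 × [C2O4^2-]  ⇒  [C2O4^2-] = 6.2 × 10^-8 M.
For CaC2O4: 1.1 × 10^-9 = 0.069 × [C2O4^2-]  ⇒  [C2O4^2-] = 1.6 × 10^-8 M.
The salt with the lower threshold [C2O4^2-] precipitates first: CaC2O4.

CaC2O4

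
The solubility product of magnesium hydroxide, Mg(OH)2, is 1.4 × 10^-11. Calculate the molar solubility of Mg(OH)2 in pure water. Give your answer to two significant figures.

1.5 × 10^-4 M

Mg(OH)2(s) ⇌ Mg^2+ + 2 OH^-
Ksp = [Mg^2+][OH^-]^2
With molar solubility s: [Mg^2+] = s, [OH^-] = 2s.
Substituting: Ksp = s(2s)^2 = 4s^3
Solving, s = (1.4 × 10^-11/4)^(1/3) = 1.5 x 10^-4 M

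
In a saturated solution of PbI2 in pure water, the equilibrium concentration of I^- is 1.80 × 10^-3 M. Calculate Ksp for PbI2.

Ksp ≈ 2.92 × 10^-9

PbI2(s) <=> Pb^2+(aq) + 2 I^-(aq)
Stoichiometry gives [Pb^2+] = (1/2)[I^-] = 9.000 x 10^-4 M.
Ksp = [Pb^2+][I^-]^2
Ksp = 9.000 × 10^-4 × (1.80 × 10^-3)^2 = 2.92 × 10^-9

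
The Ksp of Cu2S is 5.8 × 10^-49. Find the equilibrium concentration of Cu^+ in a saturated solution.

[Cu^+] ≈ 1.1e-16 M

Cu2S(s) <=> 2 Cu^+ + S^2-
Ksp = [Cu^+]^2[S^2-]
Let s = molar solubility. Then [Cu^+] = 2s and [S^2-] = s.
Substituting: Ksp = (2s)^2s = 4s^3
s = (5.8 × 10^-49 / 4)^(1/3) = 5.25 × 10^-17 M
[Cu^+] = 2s = 1.1 × 10^-16 M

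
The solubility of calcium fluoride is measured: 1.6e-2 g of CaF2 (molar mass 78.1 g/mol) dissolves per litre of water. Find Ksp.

Ksp ≈ 3.4 × 10^-11

Molar solubility s = (1.6 × 10^-2 g/L) / (78.1 g/mol) = 2.05 × 10^-4 M.
CaF2(s) ⇌ Ca^2+ + 2 F^-
For each mole of CaF2 that dissolves: [Ca^2+] = s, [F^-] = 2s.
Ksp = [Ca^2+][F^-]^2
Substituting: Ksp = s(2s)^2 = 4s^3
With s = 2.05 × 10^-4: Ksp = 3.4 × 10^-11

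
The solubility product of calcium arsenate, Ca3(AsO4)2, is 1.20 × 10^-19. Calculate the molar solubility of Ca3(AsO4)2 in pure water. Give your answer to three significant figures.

6.44 × 10^-5 M

Ca3(AsO4)2(s) ⇌ 3 Ca^2+ + 2 AsO4^3-
Ksp = [Ca^2+]^3[AsO4^3-]^2
For each mole of Ca3(AsO4)2 that dissolves: [Ca^2+] = 3s, [AsO4^3-] = 2s.
Substituting: Ksp = (3s)^3(2s)^2 = 108s^5
s = (1.20 × 10^-19 / 108)^(1/5) = 6.44 × 10^-5 M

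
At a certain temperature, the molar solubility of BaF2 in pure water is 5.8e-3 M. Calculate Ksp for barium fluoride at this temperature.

7.8 × 10^-7

BaF2(s) <=> Ba^2+(aq) + 2 F^-(aq)
Let s = molar solubility. Then [Ba^2+] = s and [F^-] = 2s.
Ksp = [Ba^2+][F^-]^2
Ksp = s(2s)^2 = 4s^3
Ksp = 4 × (5.8 × 10^-3)^3 = 7.8 × 10^-7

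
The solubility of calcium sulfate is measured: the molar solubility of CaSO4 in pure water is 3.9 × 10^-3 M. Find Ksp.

Ksp ≈ 1.5 x 10^-5

CaSO4(s) <=> Ca^2+ + SO4^2-
If s mol/L of CaSO4 dissolves, [Ca^2+] = s and [SO4^2-] = s.
Ksp = [Ca^2+][SO4^2-]
Ksp = s × s = s^2
Ksp = (3.9 × 10^-3)^2 = 1.5 x 10^-5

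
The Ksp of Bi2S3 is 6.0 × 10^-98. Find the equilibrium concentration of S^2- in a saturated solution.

Bi2S3(s) ⇌ 2 Bi^3+(aq) + 3 S^2-(aq)
Ksp = [Bi^3+]^2[S^2-]^3
If s mol/L of Bi2S3 dissolves, [Bi^3+] = 2s and [S^2-] = 3s.
Ksp = (2s)^2(3s)^3 = 108s^5
Solving, s = (6.0 × 10^-98/108)^(1/5) = 1.41 × 10^-20 M
[S^2-] = 3s = 4.2 x 10^-20 M

4.2 × 10^-20 M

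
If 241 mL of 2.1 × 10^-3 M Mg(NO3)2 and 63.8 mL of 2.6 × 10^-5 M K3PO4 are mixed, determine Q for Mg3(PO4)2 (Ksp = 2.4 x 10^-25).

Q = 1.4e-19

Total volume = 241 + 63.8 = 304.8 mL.
[Mg^2+] = 2.1 × 10^-3 × (241/304.8) = 1.66 × 10^-3 M
[PO4^3-] = 2.6 x 10^-5 × (63.8/304.8) = 5.44 × 10^-6 M
Mg3(PO4)2(s) ⇌ 3 Mg^2+ + 2 PO4^3-, so Q = [Mg^2+]^3[PO4^3-]^2
Q = (1.66 × 10^-3)^3(5.44 × 10^-6)^2 = 1.4 × 10^-19
Q > Ksp, so Mg3(PO4)2 will precipitate.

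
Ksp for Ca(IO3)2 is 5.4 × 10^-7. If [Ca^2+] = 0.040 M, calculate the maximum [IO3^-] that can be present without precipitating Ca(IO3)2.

Ca(IO3)2(s) ⇌ Ca^2+ + 2 IO3^-
Ksp = [Ca^2+][IO3^-]^2
Precipitation begins when Q = Ksp. With [Ca^2+] = 0.040 M:
5.4 × 10^-7 = (0.040) × [IO3^-]^2
[IO3^-] = (5.4 × 10^-7 / 4.0 × 10^-2)^(1/2) = 3.7 × 10^-3 M

[IO3^-] ≈ 3.7 × 10^-3 M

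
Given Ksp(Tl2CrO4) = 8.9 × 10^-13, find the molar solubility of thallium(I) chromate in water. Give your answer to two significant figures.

s ≈ 6.1 x 10^-5 M

Tl2CrO4(s) <=> 2 Tl^+ + CrO4^2-
Ksp = [Tl^+]^2[CrO4^2-]
Let s = molar solubility. Then [Tl^+] = 2s and [CrO4^2-] = s.
Substituting: Ksp = (2s)^2s = 4s^3
s = (8.9 × 10^-13 / 4)^(1/3) = 6.1 × 10^-5 M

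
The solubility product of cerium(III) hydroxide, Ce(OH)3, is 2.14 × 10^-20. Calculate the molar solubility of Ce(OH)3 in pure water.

s = 5.31 x 10^-6 M

Ce(OH)3(s) <=> Ce^3+(aq) + 3 OH^-(aq)
Ksp = [Ce^3+][OH^-]^3
For each mole of Ce(OH)3 that dissolves: [Ce^3+] = s, [OH^-] = 3s.
Substituting: Ksp = s(3s)^3 = 27s^4
s = (2.14 × 10^-20 / 27)^(1/4) = 5.31 × 10^-6 M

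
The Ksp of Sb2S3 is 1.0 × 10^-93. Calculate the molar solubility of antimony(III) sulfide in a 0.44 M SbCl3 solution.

s ≈ 5.8 x 10^-32 M

Sb2S3(s) <=> 2 Sb^3+(aq) + 3 S^2-(aq)
Ksp = [Sb^3+]^2[S^2-]^3
Let s = moles of Sb2S3 that dissolve per litre. [Sb^3+] = 0.44 + 2s ≈ 0.44, [S^2-] = 3s (Ksp is small, so little additional dissolves).
Ksp ≈ (0.44)^2 × (3s)^3
s = 5.8 × 10^-32 M
Check: 2s = 1.2 x 10^-31 ≪ 0.44, so the approximation is valid.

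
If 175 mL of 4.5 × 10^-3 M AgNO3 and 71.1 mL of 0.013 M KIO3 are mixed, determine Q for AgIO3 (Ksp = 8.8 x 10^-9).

Q ≈ 1.2e-5

Total volume = 175 + 71.1 = 246.1 mL.
[Ag^+] = 4.5 × 10^-3 × (175/246.1) = 3.20 × 10^-3 M
[IO3^-] = 1.3 × 10^-2 × (71.1/246.1) = 3.76 × 10^-3 M
AgIO3(s) ⇌ Ag^+(aq) + IO3^-(aq), so Q = [Ag^+][IO3^-]
Q = (3.20 × 10^-3)(3.76 × 10^-3) = 1.2 × 10^-5
Q > Ksp, so AgIO3 will precipitate.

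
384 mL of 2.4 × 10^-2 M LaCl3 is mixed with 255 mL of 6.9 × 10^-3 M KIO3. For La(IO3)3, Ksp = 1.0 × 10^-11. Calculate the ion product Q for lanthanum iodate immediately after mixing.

Total volume = 384 + 255 = 639 mL.
[La^3+] = 2.4 x 10^-2 × (384/639) = 1.44 × 10^-2 M
[IO3^-] = 6.9 × 10^-3 × (255/639) = 2.75 × 10^-3 M
La(IO3)3(s) ⇌ La^3+ + 3 IO3^-, so Q = [La^3+][IO3^-]^3
Q = (1.44 × 10^-2)(2.75 × 10^-3)^3 = 3.0 × 10^-10
Q > Ksp, so La(IO3)3 will precipitate.

Q = 3.0e-10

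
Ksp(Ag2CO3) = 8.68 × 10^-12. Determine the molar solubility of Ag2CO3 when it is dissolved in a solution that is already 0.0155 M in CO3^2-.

s ≈ 1.18 x 10^-5 M

Ag2CO3(s) ⇌ 2 Ag^+(aq) + CO3^2-(aq)
Ksp = [Ag^+]^2[CO3^2-]
Let s be the molar solubility in this solution. [Ag^+] = 2s, [CO3^2-] = 0.0155 + s ≈ 0.0155 (common-ion effect: CO3^2- is already 0.0155 M).
Ksp ≈ (2s)^2 × 0.0155
s = 1.18 × 10^-5 M
Check: s = 1.2 × 10^-5 ≪ 0.0155, so the approximation is valid.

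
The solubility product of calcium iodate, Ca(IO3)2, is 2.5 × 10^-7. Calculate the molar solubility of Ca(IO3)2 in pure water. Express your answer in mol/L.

4.0 × 10^-3 M

Ca(IO3)2(s) ⇌ Ca^2+(aq) + 2 IO3^-(aq)
Ksp = [Ca^2+][IO3^-]^2
If s mol/L of Ca(IO3)2 dissolves, [Ca^2+] = s and [IO3^-] = 2s.
Substituting: Ksp = s(2s)^2 = 4s^3
Solving, s = (2.5 × 10^-7/4)^(1/3) = 4.0 x 10^-3 M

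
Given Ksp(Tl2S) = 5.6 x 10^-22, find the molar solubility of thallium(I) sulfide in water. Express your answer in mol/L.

s = 5.2 × 10^-8 M

Tl2S(s) ⇌ 2 Tl^+ + S^2-
Ksp = [Tl^+]^2[S^2-]
Let s = molar solubility. Then [Tl^+] = 2s and [S^2-] = s.
Substituting: Ksp = (2s)^2s = 4s^3
Solving, s = (5.6 x 10^-22/4)^(1/3) = 5.2 × 10^-8 M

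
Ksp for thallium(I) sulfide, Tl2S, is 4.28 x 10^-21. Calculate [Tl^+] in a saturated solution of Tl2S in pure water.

[Tl^+] ≈ 2.05 × 10^-7 M

Tl2S(s) <=> 2 Tl^+(aq) + S^2-(aq)
Ksp = [Tl^+]^2[S^2-]
For each mole of Tl2S that dissolves: [Tl^+] = 2s, [S^2-] = s.
So Ksp = (2s)^2 × s = 4s^3
s = (4.28 x 10^-21 / 4)^(1/3) = 1.023 × 10^-7 M
[Tl^+] = 2s = 2.05 × 10^-7 M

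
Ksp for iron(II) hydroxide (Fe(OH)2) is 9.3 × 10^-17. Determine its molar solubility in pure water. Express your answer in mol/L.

2.9 × 10^-6 M

Fe(OH)2(s) <=> Fe^2+ + 2 OH^-
Ksp = [Fe^2+][OH^-]^2
With molar solubility s: [Fe^2+] = s, [OH^-] = 2s.
So Ksp = s × (2s)^2 = 4s^3
s = (9.3 × 10^-17 / 4)^(1/3) = 2.9 x 10^-6 M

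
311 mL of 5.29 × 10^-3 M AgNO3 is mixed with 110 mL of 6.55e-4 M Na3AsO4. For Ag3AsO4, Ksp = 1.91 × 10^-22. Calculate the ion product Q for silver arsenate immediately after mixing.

Q = 1.02 × 10^-11

Total volume = 311 + 110 = 421 mL.
[Ag^+] = 5.29 x 10^-3 × (311/421) = 3.908 x 10^-3 M
[AsO4^3-] = 6.55 × 10^-4 × (110/421) = 1.711 × 10^-4 M
Ag3AsO4(s) <=> 3 Ag^+(aq) + AsO4^3-(aq), so Q = [Ag^+]^3[AsO4^3-]
Q = (3.908 x 10^-3)^3(1.711 × 10^-4) = 1.02 x 10^-11
Q > Ksp, so Ag3AsO4 will precipitate.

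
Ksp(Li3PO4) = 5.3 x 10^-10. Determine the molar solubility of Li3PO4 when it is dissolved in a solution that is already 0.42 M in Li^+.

7.2 × 10^-9 M

Li3PO4(s) ⇌ 3 Li^+(aq) + PO4^3-(aq)
Ksp = [Li^+]^3[PO4^3-]
If s mol/L dissolves here, [Li^+] = 0.42 + 3s ≈ 0.42, [PO4^3-] = s (since the Li^+ already present dominates).
Ksp ≈ (0.42)^3 × s
s = 7.2 × 10^-9 M
Check: 3s = 2.1 × 10^-8 ≪ 0.42, so the approximation is valid.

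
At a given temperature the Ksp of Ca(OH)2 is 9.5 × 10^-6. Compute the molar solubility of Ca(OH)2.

s = 0.013 M

Ca(OH)2(s) <=> Ca^2+(aq) + 2 OH^-(aq)
Ksp = [Ca^2+][OH^-]^2
Let s = molar solubility. Then [Ca^2+] = s and [OH^-] = 2s.
Substituting: Ksp = s(2s)^2 = 4s^3
s^3 = 9.5 × 10^-6 / 4, so s = 1.3 x 10^-2 M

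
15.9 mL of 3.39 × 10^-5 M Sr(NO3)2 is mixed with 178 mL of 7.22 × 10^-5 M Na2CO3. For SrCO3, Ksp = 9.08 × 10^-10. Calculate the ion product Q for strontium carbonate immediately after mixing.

Total volume = 15.9 + 178 = 193.9 mL.
[Sr^2+] = 3.39 × 10^-5 × (15.9/193.9) = 2.780 × 10^-6 M
[CO3^2-] = 7.22 × 10^-5 × (178/193.9) = 6.628 × 10^-5 M
SrCO3(s) ⇌ Sr^2+(aq) + CO3^2-(aq), so Q = [Sr^2+][CO3^2-]
Q = (2.780 × 10^-6)(6.628 × 10^-5) = 1.84 x 10^-10
Q < Ksp, so no precipitate of SrCO3 forms.

Q = 1.84e-10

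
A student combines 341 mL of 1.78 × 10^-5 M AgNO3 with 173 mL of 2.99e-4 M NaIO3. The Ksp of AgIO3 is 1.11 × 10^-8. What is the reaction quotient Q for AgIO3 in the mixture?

Q = 1.19e-9

Total volume = 341 + 173 = 514 mL.
[Ag^+] = 1.78 x 10^-5 × (341/514) = 1.181 x 10^-5 M
[IO3^-] = 2.99 x 10^-4 × (173/514) = 1.006 × 10^-4 M
AgIO3(s) <=> Ag^+(aq) + IO3^-(aq), so Q = [Ag^+][IO3^-]
Q = (1.181 × 10^-5)(1.006 × 10^-4) = 1.19 x 10^-9
Q < Ksp, so no precipitate of AgIO3 forms.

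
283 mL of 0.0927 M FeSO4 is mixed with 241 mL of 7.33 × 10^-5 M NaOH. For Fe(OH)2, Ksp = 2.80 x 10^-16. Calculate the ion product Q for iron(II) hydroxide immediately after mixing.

Q = 5.69 × 10^-11

Total volume = 283 + 241 = 524 mL.
[Fe^2+] = 9.27 x 10^-2 × (283/524) = 5.007 x 10^-2 M
[OH^-] = 7.33 x 10^-5 × (241/524) = 3.371 × 10^-5 M
Fe(OH)2(s) ⇌ Fe^2+ + 2 OH^-, so Q = [Fe^2+][OH^-]^2
Q = (5.007 × 10^-2)(3.371 × 10^-5)^2 = 5.69 × 10^-11
Q > Ksp, so Fe(OH)2 will precipitate.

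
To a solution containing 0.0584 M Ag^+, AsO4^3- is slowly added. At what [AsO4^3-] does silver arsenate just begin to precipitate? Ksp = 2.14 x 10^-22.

[AsO4^3-] = 1.07e-18 M

Ag3AsO4(s) ⇌ 3 Ag^+(aq) + AsO4^3-(aq)
Ksp = [Ag^+]^3[AsO4^3-]
Precipitation begins when Q = Ksp. With [Ag^+] = 0.0584 M:
2.14 x 10^-22 = (0.0584)^3 × [AsO4^3-]
[AsO4^3-] = (2.14 x 10^-22 / 1.992 x 10^-4) = 1.07 x 10^-18 M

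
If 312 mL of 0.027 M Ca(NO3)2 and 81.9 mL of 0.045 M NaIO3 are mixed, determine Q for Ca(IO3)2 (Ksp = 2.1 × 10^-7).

Q = 1.9e-6

Total volume = 312 + 81.9 = 393.9 mL.
[Ca^2+] = 2.7 × 10^-2 × (312/393.9) = 2.14 × 10^-2 M
[IO3^-] = 4.5 x 10^-2 × (81.9/393.9) = 9.36 × 10^-3 M
Ca(IO3)2(s) ⇌ Ca^2+(aq) + 2 IO3^-(aq), so Q = [Ca^2+][IO3^-]^2
Q = (2.14 × 10^-2)(9.36 × 10^-3)^2 = 1.9 x 10^-6
Q > Ksp, so Ca(IO3)2 will precipitate.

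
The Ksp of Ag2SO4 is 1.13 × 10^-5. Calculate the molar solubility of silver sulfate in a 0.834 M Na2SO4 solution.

s ≈ 1.84e-3 M

Ag2SO4(s) ⇌ 2 Ag^+ + SO4^2-
Ksp = [Ag^+]^2[SO4^2-]
Let s be the molar solubility in this solution. [Ag^+] = 2s, [SO4^2-] = 0.834 + s ≈ 0.834 (since SO4^2- from Na2SO4 dominates).
Ksp ≈ (2s)^2 × 0.834
s = 1.84 × 10^-3 M
Check: s = 1.8 × 10^-3 ≪ 0.834, so the approximation is valid.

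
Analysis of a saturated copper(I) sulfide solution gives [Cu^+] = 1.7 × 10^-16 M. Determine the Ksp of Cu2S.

Cu2S(s) <=> 2 Cu^+(aq) + S^2-(aq)
Stoichiometry gives [S^2-] = (1/2)[Cu^+] = 8.50 × 10^-17 M.
Ksp = [Cu^+]^2[S^2-]
Ksp = (1.7 × 10^-16)^2 × 8.50 × 10^-17 = 2.5 × 10^-48

Ksp = 2.5 × 10^-48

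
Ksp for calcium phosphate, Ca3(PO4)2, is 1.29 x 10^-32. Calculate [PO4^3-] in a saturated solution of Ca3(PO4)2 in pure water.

Ca3(PO4)2(s) <=> 3 Ca^2+ + 2 PO4^3-
Ksp = [Ca^2+]^3[PO4^3-]^2
For each mole of Ca3(PO4)2 that dissolves: [Ca^2+] = 3s, [PO4^3-] = 2s.
Substituting: Ksp = (3s)^3(2s)^2 = 108s^5
Solving, s = (1.29 x 10^-32/108)^(1/5) = 1.642 x 10^-7 M
[PO4^3-] = 2s = 3.28 × 10^-7 M

3.28 × 10^-7 M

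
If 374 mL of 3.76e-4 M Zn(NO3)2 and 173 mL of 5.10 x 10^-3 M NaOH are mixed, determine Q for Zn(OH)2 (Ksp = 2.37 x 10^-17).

Total volume = 374 + 173 = 547 mL.
[Zn^2+] = 3.76 × 10^-4 × (374/547) = 2.571 × 10^-4 M
[OH^-] = 5.10 x 10^-3 × (173/547) = 1.613 × 10^-3 M
Zn(OH)2(s) ⇌ Zn^2+ + 2 OH^-, so Q = [Zn^2+][OH^-]^2
Q = (2.571 × 10^-4)(1.613 × 10^-3)^2 = 6.69 × 10^-10
Q > Ksp, so Zn(OH)2 will precipitate.

Q = 6.69 × 10^-10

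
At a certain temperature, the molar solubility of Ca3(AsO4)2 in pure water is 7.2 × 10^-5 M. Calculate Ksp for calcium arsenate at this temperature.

2.1e-19

Ca3(AsO4)2(s) ⇌ 3 Ca^2+ + 2 AsO4^3-
With molar solubility s: [Ca^2+] = 3s, [AsO4^3-] = 2s.
Ksp = [Ca^2+]^3[AsO4^3-]^2
Substituting: Ksp = (3s)^3(2s)^2 = 108s^5
Ksp = 108 × (7.2 × 10^-5)^5 = 2.1 × 10^-19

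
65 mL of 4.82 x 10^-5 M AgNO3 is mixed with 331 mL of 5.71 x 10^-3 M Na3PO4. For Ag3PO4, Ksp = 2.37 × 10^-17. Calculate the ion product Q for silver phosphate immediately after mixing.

Q ≈ 2.36e-18

Total volume = 65 + 331 = 396 mL.
[Ag^+] = 4.82 × 10^-5 × (65/396) = 7.912 x 10^-6 M
[PO4^3-] = 5.71 × 10^-3 × (331/396) = 4.773 x 10^-3 M
Ag3PO4(s) ⇌ 3 Ag^+(aq) + PO4^3-(aq), so Q = [Ag^+]^3[PO4^3-]
Q = (7.912 × 10^-6)^3(4.773 x 10^-3) = 2.36 x 10^-18
Q < Ksp, so no precipitate of Ag3PO4 forms.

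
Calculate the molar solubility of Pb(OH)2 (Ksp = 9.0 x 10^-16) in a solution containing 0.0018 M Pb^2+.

s = 3.5 × 10^-7 M

Pb(OH)2(s) <=> Pb^2+(aq) + 2 OH^-(aq)
Ksp = [Pb^2+][OH^-]^2
If s mol/L dissolves here, [Pb^2+] = 0.0018 + s ≈ 0.0018, [OH^-] = 2s (since the Pb^2+ already present dominates).
Ksp ≈ 0.0018 × (2s)^2
s = 3.5 x 10^-7 M
Check: s = 3.5 x 10^-7 ≪ 0.0018, so the approximation is valid.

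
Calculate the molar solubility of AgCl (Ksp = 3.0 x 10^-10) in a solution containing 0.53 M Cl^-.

s ≈ 5.7e-10 M

AgCl(s) ⇌ Ag^+ + Cl^-
Ksp = [Ag^+][Cl^-]
Let s = moles of AgCl that dissolve per litre. [Ag^+] = s, [Cl^-] = 0.53 + s ≈ 0.53 (Ksp is small, so little additional dissolves).
Ksp ≈ s × 0.53
s = 5.7 × 10^-10 M
Check: s = 5.7 × 10^-10 ≪ 0.53, so the approximation is valid.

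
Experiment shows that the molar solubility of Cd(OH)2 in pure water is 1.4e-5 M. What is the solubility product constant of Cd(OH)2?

Cd(OH)2(s) <=> Cd^2+ + 2 OH^-
If s mol/L of Cd(OH)2 dissolves, [Cd^2+] = s and [OH^-] = 2s.
Ksp = [Cd^2+][OH^-]^2
So Ksp = s × (2s)^2 = 4s^3
Ksp = 4 × (1.4 × 10^-5)^3 = 1.1 × 10^-14

1.1e-14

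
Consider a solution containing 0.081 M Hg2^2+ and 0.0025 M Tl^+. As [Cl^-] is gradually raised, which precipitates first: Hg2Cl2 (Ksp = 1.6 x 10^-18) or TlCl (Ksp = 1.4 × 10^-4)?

Precipitation of each salt starts when its ion product equals its Ksp.
For Hg2Cl2: 1.6 x 10^-18 = 0.081 × [Cl^-]^2  ⇒  [Cl^-] = 4.4 × 10^-9 M.
For TlCl: 1.4 × 10^-4 = 0.0025 × [Cl^-]  ⇒  [Cl^-] = 5.6 × 10^-2 M.
The salt with the lower threshold [Cl^-] precipitates first: Hg2Cl2.

Hg2Cl2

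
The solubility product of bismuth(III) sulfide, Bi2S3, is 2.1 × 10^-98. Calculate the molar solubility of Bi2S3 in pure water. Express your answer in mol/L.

1.1 × 10^-20 M

Bi2S3(s) <=> 2 Bi^3+(aq) + 3 S^2-(aq)
Ksp = [Bi^3+]^2[S^2-]^3
If s mol/L of Bi2S3 dissolves, [Bi^3+] = 2s and [S^2-] = 3s.
So Ksp = (2s)^2 × (3s)^3 = 108s^5
s = (2.1 × 10^-98 / 108)^(1/5) = 1.1 x 10^-20 M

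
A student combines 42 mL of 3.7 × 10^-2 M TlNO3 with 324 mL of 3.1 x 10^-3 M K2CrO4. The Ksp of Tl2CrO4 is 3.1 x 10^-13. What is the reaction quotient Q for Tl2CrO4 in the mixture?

Total volume = 42 + 324 = 366 mL.
[Tl^+] = 3.7 x 10^-2 × (42/366) = 4.25 x 10^-3 M
[CrO4^2-] = 3.1 x 10^-3 × (324/366) = 2.74 x 10^-3 M
Tl2CrO4(s) ⇌ 2 Tl^+ + CrO4^2-, so Q = [Tl^+]^2[CrO4^2-]
Q = (4.25 x 10^-3)^2(2.74 x 10^-3) = 4.9 × 10^-8
Q > Ksp, so Tl2CrO4 will precipitate.

Q ≈ 4.9 x 10^-8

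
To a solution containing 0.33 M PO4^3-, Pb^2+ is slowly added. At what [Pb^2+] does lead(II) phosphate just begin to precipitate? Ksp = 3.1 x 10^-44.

[Pb^2+] ≈ 6.6e-15 M

Pb3(PO4)2(s) ⇌ 3 Pb^2+(aq) + 2 PO4^3-(aq)
Ksp = [Pb^2+]^3[PO4^3-]^2
Precipitation begins when Q = Ksp. With [PO4^3-] = 0.33 M:
3.1 x 10^-44 = (0.33)^2 × [Pb^2+]^3
[Pb^2+] = (3.1 x 10^-44 / 1.09 x 10^-1)^(1/3) = 6.6 × 10^-15 M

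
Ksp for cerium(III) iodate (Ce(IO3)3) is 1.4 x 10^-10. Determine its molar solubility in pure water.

1.5 × 10^-3 M

Ce(IO3)3(s) <=> Ce^3+(aq) + 3 IO3^-(aq)
Ksp = [Ce^3+][IO3^-]^3
Let s = molar solubility. Then [Ce^3+] = s and [IO3^-] = 3s.
Substituting: Ksp = s(3s)^3 = 27s^4
s = (1.4 x 10^-10 / 27)^(1/4) = 1.5 × 10^-3 M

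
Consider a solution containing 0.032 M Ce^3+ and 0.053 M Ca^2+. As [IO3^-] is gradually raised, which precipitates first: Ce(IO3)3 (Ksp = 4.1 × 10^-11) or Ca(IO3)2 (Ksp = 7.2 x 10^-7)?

Ce(IO3)3

Precipitation of each salt starts when its ion product equals its Ksp.
For Ce(IO3)3: 4.1 × 10^-11 = 0.032 × [IO3^-]^3  ⇒  [IO3^-] = 1.1 × 10^-3 M.
For Ca(IO3)2: 7.2 x 10^-7 = 0.053 × [IO3^-]^2  ⇒  [IO3^-] = 3.7 × 10^-3 M.
The salt with the lower threshold [IO3^-] precipitates first: Ce(IO3)3.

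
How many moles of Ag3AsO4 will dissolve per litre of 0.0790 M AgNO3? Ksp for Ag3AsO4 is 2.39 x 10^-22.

s = 4.85e-19 M

Ag3AsO4(s) ⇌ 3 Ag^+ + AsO4^3-
Ksp = [Ag^+]^3[AsO4^3-]
Let s be the molar solubility in this solution. [Ag^+] = 0.0790 + 3s ≈ 0.0790, [AsO4^3-] = s (since Ag^+ from AgNO3 dominates).
Ksp ≈ (0.0790)^3 × s
s = 4.85 x 10^-19 M
Check: 3s = 1.5 × 10^-18 ≪ 0.0790, so the approximation is valid.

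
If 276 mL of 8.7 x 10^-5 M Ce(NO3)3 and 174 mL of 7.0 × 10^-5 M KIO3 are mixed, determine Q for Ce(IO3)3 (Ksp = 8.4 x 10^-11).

Q ≈ 1.1 × 10^-18

Total volume = 276 + 174 = 450 mL.
[Ce^3+] = 8.7 × 10^-5 × (276/450) = 5.34 x 10^-5 M
[IO3^-] = 7.0 × 10^-5 × (174/450) = 2.71 x 10^-5 M
Ce(IO3)3(s) <=> Ce^3+(aq) + 3 IO3^-(aq), so Q = [Ce^3+][IO3^-]^3
Q = (5.34 × 10^-5)(2.71 × 10^-5)^3 = 1.1 × 10^-18
Q < Ksp, so no precipitate of Ce(IO3)3 forms.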